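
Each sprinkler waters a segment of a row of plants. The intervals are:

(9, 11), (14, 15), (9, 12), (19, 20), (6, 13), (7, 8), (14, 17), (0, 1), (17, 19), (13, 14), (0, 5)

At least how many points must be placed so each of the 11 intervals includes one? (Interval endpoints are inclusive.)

5

By right end: [0,1]  [0,5]  [7,8]  [9,11]  [9,12]  [6,13]  [13,14]  [14,15]  [14,17]  [17,19]  [19,20]
[0,1] uncovered → point at 1; [7,8] uncovered → point at 8; [9,11] uncovered → point at 11; [13,14] uncovered → point at 14; [17,19] uncovered → point at 19.
Points: 1, 8, 11, 14, 19 (5 total).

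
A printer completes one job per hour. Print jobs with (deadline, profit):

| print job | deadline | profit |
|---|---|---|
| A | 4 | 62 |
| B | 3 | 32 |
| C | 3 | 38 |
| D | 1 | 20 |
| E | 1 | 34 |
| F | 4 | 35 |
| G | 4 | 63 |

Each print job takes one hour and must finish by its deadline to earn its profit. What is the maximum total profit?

Take jobs in profit order; each goes to the latest open slot no later than its deadline.
By profit: G(d4,63), A(d4,62), C(d3,38), F(d4,35), E(d1,34), B(d3,32), D(d1,20)
G→slot 4; A→slot 3; C→slot 2; F→slot 1; E skipped; B skipped; D skipped.
Profit = 35 + 38 + 62 + 63 = 198

198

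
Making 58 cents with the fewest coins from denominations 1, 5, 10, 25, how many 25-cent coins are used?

2

58 = 2×25 + 1×5 + 3×1
Count of 25: 2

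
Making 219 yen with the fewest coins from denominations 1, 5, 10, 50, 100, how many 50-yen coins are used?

0

Greedy: take as many of the largest coin as possible, then repeat with the remainder.
219 − 2×100→19 − 1×10→9 − 1×5→4 − 4×1→0
Count of 50: 0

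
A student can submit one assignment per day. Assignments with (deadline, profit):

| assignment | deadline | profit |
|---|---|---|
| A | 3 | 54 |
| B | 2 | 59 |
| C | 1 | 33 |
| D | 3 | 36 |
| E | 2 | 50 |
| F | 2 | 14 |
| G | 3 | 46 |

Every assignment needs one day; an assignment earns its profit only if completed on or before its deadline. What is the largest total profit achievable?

Take jobs in profit order; each goes to the latest open slot no later than its deadline.
By profit: B(d2,59), A(d3,54), E(d2,50), G(d3,46), D(d3,36), C(d1,33), F(d2,14)
B→slot 2; A→slot 3; E→slot 1; G skipped; D skipped; C skipped; F skipped.
Profit = 50 + 59 + 54 = 163

163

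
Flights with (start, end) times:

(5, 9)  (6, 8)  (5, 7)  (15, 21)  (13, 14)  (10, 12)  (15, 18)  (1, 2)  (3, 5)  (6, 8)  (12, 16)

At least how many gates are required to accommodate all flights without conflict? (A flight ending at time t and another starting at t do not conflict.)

4

Events (time:±→running): 1:+→1 2:-→0 3:+→1 5:-→0 5:+→1 5:+→2 6:+→3 6:+→4 … peak 4.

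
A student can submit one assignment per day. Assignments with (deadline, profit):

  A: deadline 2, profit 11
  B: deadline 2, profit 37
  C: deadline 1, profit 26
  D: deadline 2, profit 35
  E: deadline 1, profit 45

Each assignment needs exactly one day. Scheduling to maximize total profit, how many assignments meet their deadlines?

Take jobs in profit order; each goes to the latest open slot no later than its deadline.
Profit order: E=45 B=37 D=35 C=26 A=11
Assign: E→slot 1, B→slot 2, D skipped, C skipped, A skipped.
Slots: [1:E] [2:B]
2 of 5 scheduled.

2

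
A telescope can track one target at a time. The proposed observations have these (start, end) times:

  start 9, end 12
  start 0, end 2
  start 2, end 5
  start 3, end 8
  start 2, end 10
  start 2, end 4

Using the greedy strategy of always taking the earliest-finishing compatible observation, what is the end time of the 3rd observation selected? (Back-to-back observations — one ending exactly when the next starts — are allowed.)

12

Order by finish time; keep every interval that doesn't clash with the previous kept one.
Sorted by end: (0,2)  (2,4)  (2,5)  (3,8)  (2,10)  (9,12)
take (0,2); take (2,4); skip (3,8); skip (2,10); take (9,12).
Selected: (0,2) (2,4) (9,12)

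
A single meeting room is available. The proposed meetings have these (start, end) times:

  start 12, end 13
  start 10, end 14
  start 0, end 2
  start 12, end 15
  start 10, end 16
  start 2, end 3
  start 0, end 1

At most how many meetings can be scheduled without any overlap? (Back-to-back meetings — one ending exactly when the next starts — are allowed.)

3

By end time: (0,1), (0,2), (2,3), (12,13), (10,14), (12,15), (10,16).
Pick (0,1); next start ≥ 1 → (2,3); next start ≥ 3 → (12,13).
Selected 3 meetings.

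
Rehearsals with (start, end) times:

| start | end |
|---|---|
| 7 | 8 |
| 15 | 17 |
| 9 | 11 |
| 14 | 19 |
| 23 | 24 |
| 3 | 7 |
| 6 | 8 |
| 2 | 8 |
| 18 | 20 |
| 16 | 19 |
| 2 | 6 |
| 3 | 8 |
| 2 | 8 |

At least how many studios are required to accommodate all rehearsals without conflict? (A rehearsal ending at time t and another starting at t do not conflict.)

Count concurrent intervals with a sweep; the peak is the room count.
starts: [2, 2, 2, 3, 3, 6, 7, 9, 14, 15, 16, 18, 23]
ends:   [6, 7, 8, 8, 8, 8, 8, 11, 17, 19, 19, 20, 24]
s2→1 s2→2 s2→3 s3→4 s3→5  — peak 5.

5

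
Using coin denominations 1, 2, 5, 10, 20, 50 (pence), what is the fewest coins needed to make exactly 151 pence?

4

151 − 3×50→1 − 1×1→0
Total coins = 3 + 1 = 4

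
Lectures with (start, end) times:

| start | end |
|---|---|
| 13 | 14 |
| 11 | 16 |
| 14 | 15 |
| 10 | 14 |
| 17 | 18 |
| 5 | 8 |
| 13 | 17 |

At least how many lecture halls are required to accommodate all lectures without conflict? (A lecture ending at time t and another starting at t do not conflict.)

The answer is the maximum number of intervals overlapping at any instant.
starts: [5, 10, 11, 13, 13, 14, 17]
ends:   [8, 14, 14, 15, 16, 17, 18]
s5→1 e8→0 s10→1 s11→2 s13→3 s13→4  — peak 4.

4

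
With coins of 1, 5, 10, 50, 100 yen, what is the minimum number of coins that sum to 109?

6

109 − 1×100→9 − 1×5→4 − 4×1→0
Total coins = 1 + 1 + 4 = 6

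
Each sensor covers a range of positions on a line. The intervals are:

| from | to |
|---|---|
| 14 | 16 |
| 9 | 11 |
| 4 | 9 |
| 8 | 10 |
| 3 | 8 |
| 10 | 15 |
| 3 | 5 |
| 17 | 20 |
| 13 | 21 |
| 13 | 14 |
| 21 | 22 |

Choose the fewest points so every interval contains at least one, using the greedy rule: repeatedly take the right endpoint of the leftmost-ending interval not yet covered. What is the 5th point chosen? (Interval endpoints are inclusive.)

Sort by right endpoint; whenever an interval is uncovered, place a point at its right end.
By right end: [3,5]  [3,8]  [4,9]  [8,10]  [9,11]  [13,14]  [10,15]  [14,16]  [17,20]  [13,21]  [21,22]
[3,5] uncovered → point at 5; [8,10] uncovered → point at 10; [13,14] uncovered → point at 14; [17,20] uncovered → point at 20; [21,22] uncovered → point at 22.
Points: 5, 10, 14, 20, 22 (5 total).

22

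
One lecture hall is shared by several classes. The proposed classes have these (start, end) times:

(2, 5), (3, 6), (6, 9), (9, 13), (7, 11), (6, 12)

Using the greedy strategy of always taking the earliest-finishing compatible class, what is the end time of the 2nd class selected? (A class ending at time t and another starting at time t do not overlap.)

9

Sorted by end: (2,5)  (3,6)  (6,9)  (7,11)  (6,12)  (9,13)
take (2,5); skip (3,6); take (6,9); skip (6,12); take (9,13).
Selected: (2,5) (6,9) (9,13)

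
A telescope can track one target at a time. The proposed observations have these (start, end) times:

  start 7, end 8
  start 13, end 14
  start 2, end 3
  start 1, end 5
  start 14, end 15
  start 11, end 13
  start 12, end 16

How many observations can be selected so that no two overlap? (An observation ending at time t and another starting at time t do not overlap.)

Sort by end time and greedily take each interval whose start is ≥ the last chosen end.
By end time: (2,3), (1,5), (7,8), (11,13), (13,14), (14,15), (12,16).
Pick (2,3); next start ≥ 3 → (7,8); next start ≥ 8 → (11,13); next start ≥ 13 → (13,14); next start ≥ 14 → (14,15).
Selected 5 observations.

5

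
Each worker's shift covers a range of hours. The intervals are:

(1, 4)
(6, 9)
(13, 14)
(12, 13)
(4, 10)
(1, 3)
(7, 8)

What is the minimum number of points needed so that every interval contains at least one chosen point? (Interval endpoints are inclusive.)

Sorted: [1,3] [1,4] [7,8] [6,9] [4,10] [12,13] [13,14]
{[1,3],[1,4]} hit by 3; {[7,8],[6,9],[4,10]} hit by 8; {[12,13],[13,14]} hit by 13.
Points: 3, 8, 13 (3 total).

3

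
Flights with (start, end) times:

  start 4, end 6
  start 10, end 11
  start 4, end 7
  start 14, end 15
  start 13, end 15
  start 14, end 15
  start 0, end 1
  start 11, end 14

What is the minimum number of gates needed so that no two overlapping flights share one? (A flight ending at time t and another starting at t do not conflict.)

The answer is the maximum number of intervals overlapping at any instant.
Events (time:±→running): 0:+→1 1:-→0 4:+→1 4:+→2 6:-→1 7:-→0 10:+→1 11:-→0 11:+→1 13:+→2 14:-→1 14:+→2 14:+→3 … peak 3.

3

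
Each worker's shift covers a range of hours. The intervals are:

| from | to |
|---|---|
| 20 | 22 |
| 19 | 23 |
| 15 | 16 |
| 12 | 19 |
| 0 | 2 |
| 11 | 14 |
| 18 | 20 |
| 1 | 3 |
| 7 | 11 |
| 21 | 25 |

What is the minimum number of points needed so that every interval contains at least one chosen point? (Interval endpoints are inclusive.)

Process intervals by earliest right end; each time one isn't hit yet, stab at its right endpoint.
Sorted: [0,2] [1,3] [7,11] [11,14] [15,16] [12,19] [18,20] [20,22] [19,23] [21,25]
{[0,2],[1,3]} hit by 2; {[7,11],[11,14]} hit by 11; {[15,16],[12,19]} hit by 16; {[18,20],[20,22],[19,23]} hit by 20; {[21,25]} hit by 25.
Points: 2, 11, 16, 20, 25 (5 total).

5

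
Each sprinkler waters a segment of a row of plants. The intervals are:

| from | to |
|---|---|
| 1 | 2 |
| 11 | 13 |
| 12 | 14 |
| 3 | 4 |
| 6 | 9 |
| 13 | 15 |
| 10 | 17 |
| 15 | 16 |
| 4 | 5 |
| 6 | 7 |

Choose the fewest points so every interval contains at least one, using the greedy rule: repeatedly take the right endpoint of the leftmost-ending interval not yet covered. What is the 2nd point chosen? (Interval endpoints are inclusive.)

4

Sorted: [1,2] [3,4] [4,5] [6,7] [6,9] [11,13] [12,14] [13,15] [15,16] [10,17]
{[1,2]} hit by 2; {[3,4],[4,5]} hit by 4; {[6,7],[6,9]} hit by 7; {[11,13],[12,14],[13,15]} hit by 13; {[15,16],[10,17]} hit by 16.
Points: 2, 4, 7, 13, 16 (5 total).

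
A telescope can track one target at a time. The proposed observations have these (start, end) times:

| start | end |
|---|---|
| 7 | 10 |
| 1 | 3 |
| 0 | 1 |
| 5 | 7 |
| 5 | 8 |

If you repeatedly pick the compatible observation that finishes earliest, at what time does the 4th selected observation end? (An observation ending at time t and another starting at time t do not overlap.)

Order by finish time; keep every interval that doesn't clash with the previous kept one.
By end time: (0,1), (1,3), (5,7), (5,8), (7,10).
Pick (0,1); next start ≥ 1 → (1,3); next start ≥ 3 → (5,7); next start ≥ 7 → (7,10).
Selected: (0,1) (1,3) (5,7) (7,10)

10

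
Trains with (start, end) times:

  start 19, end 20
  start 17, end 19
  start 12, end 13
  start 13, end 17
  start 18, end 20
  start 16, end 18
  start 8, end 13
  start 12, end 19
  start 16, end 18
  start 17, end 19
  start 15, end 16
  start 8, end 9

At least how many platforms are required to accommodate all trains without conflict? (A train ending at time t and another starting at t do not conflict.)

5

Count concurrent intervals with a sweep; the peak is the room count.
starts: [8, 8, 12, 12, 13, 15, 16, 16, 17, 17, 18, 19]
ends:   [9, 13, 13, 16, 17, 18, 18, 19, 19, 19, 20, 20]
s8→1 s8→2 e9→1 s12→2 s12→3 e13→2 e13→1 s13→2 s15→3 e16→2 s16→3 s16→4 e17→3 s17→4 s17→5  — peak 5.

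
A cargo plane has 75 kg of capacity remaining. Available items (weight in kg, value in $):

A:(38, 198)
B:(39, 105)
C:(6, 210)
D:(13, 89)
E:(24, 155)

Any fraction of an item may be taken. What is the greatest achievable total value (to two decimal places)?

620.74

Sort by value per unit weight and fill in that order.
Ratios (sorted): C 35.00, D 6.85, E 6.46, A 5.21, B 2.69
take C (6 @ 210); take D (13 @ 89); take E (24 @ 155); take 32/38 of A → 166.74. Capacity used 75/75.
Total value = 620.74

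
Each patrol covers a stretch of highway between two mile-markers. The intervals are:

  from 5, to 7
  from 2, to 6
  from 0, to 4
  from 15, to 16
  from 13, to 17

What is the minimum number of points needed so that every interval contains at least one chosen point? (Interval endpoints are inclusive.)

3

Process intervals by earliest right end; each time one isn't hit yet, stab at its right endpoint.
Sorted: [0,4] [2,6] [5,7] [15,16] [13,17]
{[0,4],[2,6]} hit by 4; {[5,7]} hit by 7; {[15,16],[13,17]} hit by 16.
Points: 4, 7, 16 (3 total).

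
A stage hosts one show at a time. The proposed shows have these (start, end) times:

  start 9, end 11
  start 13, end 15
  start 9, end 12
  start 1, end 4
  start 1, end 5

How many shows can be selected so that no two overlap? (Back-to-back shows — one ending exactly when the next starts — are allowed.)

3

By end time: (1,4), (1,5), (9,11), (9,12), (13,15).
Pick (1,4); next start ≥ 4 → (9,11); next start ≥ 11 → (13,15).
Selected 3 shows.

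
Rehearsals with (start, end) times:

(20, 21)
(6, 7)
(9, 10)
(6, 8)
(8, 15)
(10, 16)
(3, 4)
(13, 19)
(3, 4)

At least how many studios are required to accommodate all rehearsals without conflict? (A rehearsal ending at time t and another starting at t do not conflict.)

The answer is the maximum number of intervals overlapping at any instant.
starts: [3, 3, 6, 6, 8, 9, 10, 13, 20]
ends:   [4, 4, 7, 8, 10, 15, 16, 19, 21]
s3→1 s3→2 e4→1 e4→0 s6→1 s6→2 e7→1 e8→0 s8→1 s9→2 e10→1 s10→2 s13→3  — peak 3.

3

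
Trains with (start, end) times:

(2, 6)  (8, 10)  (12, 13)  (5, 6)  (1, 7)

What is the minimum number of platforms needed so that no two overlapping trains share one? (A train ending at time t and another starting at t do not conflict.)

3

starts: [1, 2, 5, 8, 12]
ends:   [6, 6, 7, 10, 13]
s1→1 s2→2 s5→3  — peak 3.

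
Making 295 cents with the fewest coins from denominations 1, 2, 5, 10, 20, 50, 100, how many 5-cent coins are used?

1

Greedy: take as many of the largest coin as possible, then repeat with the remainder.
295 − 2×100→95 − 1×50→45 − 2×20→5 − 1×5→0
Count of 5: 1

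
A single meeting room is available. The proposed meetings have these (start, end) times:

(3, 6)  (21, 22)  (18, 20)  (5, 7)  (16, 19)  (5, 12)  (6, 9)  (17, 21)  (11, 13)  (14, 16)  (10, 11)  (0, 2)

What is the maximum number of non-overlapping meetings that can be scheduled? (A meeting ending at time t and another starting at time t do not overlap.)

Sort by end time and greedily take each interval whose start is ≥ the last chosen end.
Sorted by end: (0,2)  (3,6)  (5,7)  (6,9)  (10,11)  (5,12)  (11,13)  (14,16)  (16,19)  (18,20)  (17,21)  (21,22)
take (0,2); take (3,6); take (6,9); take (10,11); take (11,13); take (14,16); take (16,19); skip (17,21); take (21,22).
Selected 8 meetings.

8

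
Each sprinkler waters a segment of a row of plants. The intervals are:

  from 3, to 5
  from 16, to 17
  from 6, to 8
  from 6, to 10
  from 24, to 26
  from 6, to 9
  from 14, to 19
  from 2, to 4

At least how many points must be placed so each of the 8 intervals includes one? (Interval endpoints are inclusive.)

By right end: [2,4]  [3,5]  [6,8]  [6,9]  [6,10]  [16,17]  [14,19]  [24,26]
[2,4] uncovered → point at 4; [6,8] uncovered → point at 8; [16,17] uncovered → point at 17; [24,26] uncovered → point at 26.
Points: 4, 8, 17, 26 (4 total).

4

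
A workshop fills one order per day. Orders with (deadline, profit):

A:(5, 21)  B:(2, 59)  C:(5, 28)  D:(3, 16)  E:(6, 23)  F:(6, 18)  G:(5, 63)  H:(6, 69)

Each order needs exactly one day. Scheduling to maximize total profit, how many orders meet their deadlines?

6

Take jobs in profit order; each goes to the latest open slot no later than its deadline.
By profit: H(d6,69), G(d5,63), B(d2,59), C(d5,28), E(d6,23), A(d5,21), F(d6,18), D(d3,16)
H→slot 6; G→slot 5; B→slot 2; C→slot 4; E→slot 3; A→slot 1; F skipped; D skipped.
6 of 8 scheduled.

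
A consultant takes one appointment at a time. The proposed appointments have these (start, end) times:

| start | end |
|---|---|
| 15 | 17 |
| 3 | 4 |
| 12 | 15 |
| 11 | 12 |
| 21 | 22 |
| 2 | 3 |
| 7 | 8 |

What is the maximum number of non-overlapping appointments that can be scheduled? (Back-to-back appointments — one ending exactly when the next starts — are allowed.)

Sort by end time and greedily take each interval whose start is ≥ the last chosen end.
Sorted by end: (2,3)  (3,4)  (7,8)  (11,12)  (12,15)  (15,17)  (21,22)
take (2,3); take (3,4); take (7,8); take (11,12); take (12,15); take (15,17); take (21,22).
Selected 7 appointments.

7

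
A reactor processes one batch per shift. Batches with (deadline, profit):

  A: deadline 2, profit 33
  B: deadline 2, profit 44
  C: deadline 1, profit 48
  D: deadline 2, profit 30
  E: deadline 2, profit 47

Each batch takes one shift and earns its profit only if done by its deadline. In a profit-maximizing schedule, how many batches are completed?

Take jobs in profit order; each goes to the latest open slot no later than its deadline.
Profit order: C=48 E=47 B=44 A=33 D=30
Assign: C→slot 1, E→slot 2, B skipped, A skipped, D skipped.
Slots: [1:C] [2:E]
2 of 5 scheduled.

2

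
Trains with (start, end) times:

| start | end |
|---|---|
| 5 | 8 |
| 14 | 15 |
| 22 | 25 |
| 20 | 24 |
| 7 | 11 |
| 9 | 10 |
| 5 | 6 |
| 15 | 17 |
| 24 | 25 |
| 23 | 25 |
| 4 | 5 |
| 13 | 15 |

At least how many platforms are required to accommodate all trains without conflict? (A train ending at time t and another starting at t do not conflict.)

Count concurrent intervals with a sweep; the peak is the room count.
Events (time:±→running): 4:+→1 5:-→0 5:+→1 5:+→2 6:-→1 7:+→2 8:-→1 9:+→2 10:-→1 11:-→0 13:+→1 14:+→2 15:-→1 15:-→0 15:+→1 17:-→0 20:+→1 22:+→2 23:+→3 … peak 3.

3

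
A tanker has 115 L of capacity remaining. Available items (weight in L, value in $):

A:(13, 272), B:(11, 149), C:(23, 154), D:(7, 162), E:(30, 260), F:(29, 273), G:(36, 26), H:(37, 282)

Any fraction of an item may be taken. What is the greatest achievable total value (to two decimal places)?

Sort by value per unit weight and fill in that order.
Ratios (sorted): D 23.14, A 20.92, B 13.55, F 9.41, E 8.67, H 7.62, C 6.70, G 0.72
take D (7 @ 162); take A (13 @ 272); take B (11 @ 149); take F (29 @ 273); take E (30 @ 260); take 25/37 of H → 190.54. Capacity used 115/115.
Total value = 1306.54

1306.54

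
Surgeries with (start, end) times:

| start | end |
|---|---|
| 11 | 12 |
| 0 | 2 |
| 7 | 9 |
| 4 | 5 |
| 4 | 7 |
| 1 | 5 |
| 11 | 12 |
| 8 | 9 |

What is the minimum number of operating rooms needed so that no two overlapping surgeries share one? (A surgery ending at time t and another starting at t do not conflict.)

Count concurrent intervals with a sweep; the peak is the room count.
starts: [0, 1, 4, 4, 7, 8, 11, 11]
ends:   [2, 5, 5, 7, 9, 9, 12, 12]
s0→1 s1→2 e2→1 s4→2 s4→3  — peak 3.

3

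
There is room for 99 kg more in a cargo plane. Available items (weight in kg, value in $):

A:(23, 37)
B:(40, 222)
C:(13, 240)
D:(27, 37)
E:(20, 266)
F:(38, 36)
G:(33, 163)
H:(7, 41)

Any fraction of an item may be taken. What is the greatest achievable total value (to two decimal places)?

Ratios (sorted): C 18.46, E 13.30, H 5.86, B 5.55, G 4.94, A 1.61, D 1.37, F 0.95
take C (13 @ 240); take E (20 @ 266); take H (7 @ 41); take B (40 @ 222); take 19/33 of G → 93.85. Capacity used 99/99.
Total value = 862.85

862.85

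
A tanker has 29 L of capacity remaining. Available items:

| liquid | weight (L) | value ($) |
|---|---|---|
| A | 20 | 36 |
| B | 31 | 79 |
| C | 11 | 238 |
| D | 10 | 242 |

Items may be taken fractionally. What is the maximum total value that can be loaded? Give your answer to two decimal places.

500.39

Greedy by value/weight ratio, highest first.
Order: D (242/10=24.20) > C (238/11=21.64) > B (79/31=2.55) > A (36/20=1.80)
Fill: take D (10 @ 242) → take C (11 @ 238) → take 8/31 of B → 20.39; 29/29 used.
Total value = 500.39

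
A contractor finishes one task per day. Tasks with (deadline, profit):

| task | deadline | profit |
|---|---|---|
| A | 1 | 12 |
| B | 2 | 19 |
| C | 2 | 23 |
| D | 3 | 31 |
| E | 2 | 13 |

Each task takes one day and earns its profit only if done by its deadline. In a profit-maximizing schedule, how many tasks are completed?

3

Take jobs in profit order; each goes to the latest open slot no later than its deadline.
Profit order: D=31 C=23 B=19 E=13 A=12
Assign: D→slot 3, C→slot 2, B→slot 1, E skipped, A skipped.
Slots: [1:B] [2:C] [3:D]
3 of 5 scheduled.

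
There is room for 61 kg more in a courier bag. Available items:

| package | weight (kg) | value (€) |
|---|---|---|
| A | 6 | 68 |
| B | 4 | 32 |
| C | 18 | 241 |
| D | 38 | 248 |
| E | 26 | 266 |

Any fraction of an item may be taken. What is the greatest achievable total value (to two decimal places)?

652.68

Greedy by value/weight ratio, highest first.
Ratios (sorted): C 13.39, A 11.33, E 10.23, B 8.00, D 6.53
take C (18 @ 241); take A (6 @ 68); take E (26 @ 266); take B (4 @ 32); take 7/38 of D → 45.68. Capacity used 61/61.
Total value = 652.68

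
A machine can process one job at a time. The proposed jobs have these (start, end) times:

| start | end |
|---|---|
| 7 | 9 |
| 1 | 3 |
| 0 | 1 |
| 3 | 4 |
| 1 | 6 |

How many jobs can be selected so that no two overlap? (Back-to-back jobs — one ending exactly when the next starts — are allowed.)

By end time: (0,1), (1,3), (3,4), (1,6), (7,9).
Pick (0,1); next start ≥ 1 → (1,3); next start ≥ 3 → (3,4); next start ≥ 4 → (7,9).
Selected 4 jobs.

4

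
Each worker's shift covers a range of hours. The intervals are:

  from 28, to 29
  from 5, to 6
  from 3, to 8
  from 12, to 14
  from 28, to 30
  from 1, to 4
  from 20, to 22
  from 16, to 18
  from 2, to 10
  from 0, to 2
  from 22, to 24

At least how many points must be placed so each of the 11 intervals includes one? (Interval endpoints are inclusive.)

6

Process intervals by earliest right end; each time one isn't hit yet, stab at its right endpoint.
By right end: [0,2]  [1,4]  [5,6]  [3,8]  [2,10]  [12,14]  [16,18]  [20,22]  [22,24]  [28,29]  [28,30]
[0,2] uncovered → point at 2; [5,6] uncovered → point at 6; [12,14] uncovered → point at 14; [16,18] uncovered → point at 18; [20,22] uncovered → point at 22; [28,29] uncovered → point at 29.
Points: 2, 6, 14, 18, 22, 29 (6 total).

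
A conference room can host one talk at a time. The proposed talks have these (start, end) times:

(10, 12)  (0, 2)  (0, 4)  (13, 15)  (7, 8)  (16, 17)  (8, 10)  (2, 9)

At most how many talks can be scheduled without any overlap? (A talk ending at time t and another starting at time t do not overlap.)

6

Order by finish time; keep every interval that doesn't clash with the previous kept one.
Sorted by end: (0,2)  (0,4)  (7,8)  (2,9)  (8,10)  (10,12)  (13,15)  (16,17)
take (0,2); take (7,8); take (8,10); take (10,12); take (13,15); take (16,17).
Selected 6 talks.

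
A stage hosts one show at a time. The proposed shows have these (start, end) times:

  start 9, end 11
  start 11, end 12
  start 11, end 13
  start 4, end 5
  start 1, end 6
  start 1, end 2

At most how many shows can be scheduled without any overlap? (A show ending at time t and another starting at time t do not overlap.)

Greedy by earliest finish: after sorting by end time, pick each interval compatible with the last pick.
By end time: (1,2), (4,5), (1,6), (9,11), (11,12), (11,13).
Pick (1,2); next start ≥ 2 → (4,5); next start ≥ 5 → (9,11); next start ≥ 11 → (11,12).
Selected 4 shows.

4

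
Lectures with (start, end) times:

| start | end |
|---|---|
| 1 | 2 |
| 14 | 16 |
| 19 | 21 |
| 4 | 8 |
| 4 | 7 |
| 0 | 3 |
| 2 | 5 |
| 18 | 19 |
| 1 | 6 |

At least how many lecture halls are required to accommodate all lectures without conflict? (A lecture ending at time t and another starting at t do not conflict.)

The answer is the maximum number of intervals overlapping at any instant.
Events (time:±→running): 0:+→1 1:+→2 1:+→3 2:-→2 2:+→3 3:-→2 4:+→3 4:+→4 … peak 4.

4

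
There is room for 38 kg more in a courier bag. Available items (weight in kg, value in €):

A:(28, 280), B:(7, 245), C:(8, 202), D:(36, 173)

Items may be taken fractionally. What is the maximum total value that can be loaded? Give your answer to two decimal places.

Greedy by value/weight ratio, highest first.
Ratios (sorted): B 35.00, C 25.25, A 10.00, D 4.81
take B (7 @ 245); take C (8 @ 202); take 23/28 of A → 230.00. Capacity used 38/38.
Total value = 677.00

677.00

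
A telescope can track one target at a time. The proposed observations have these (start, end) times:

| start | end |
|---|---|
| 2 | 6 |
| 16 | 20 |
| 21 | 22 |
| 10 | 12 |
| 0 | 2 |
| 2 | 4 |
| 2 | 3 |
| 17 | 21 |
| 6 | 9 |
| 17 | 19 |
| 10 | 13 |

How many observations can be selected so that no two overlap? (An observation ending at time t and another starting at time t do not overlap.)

6

Order by finish time; keep every interval that doesn't clash with the previous kept one.
Sorted by end: (0,2)  (2,3)  (2,4)  (2,6)  (6,9)  (10,12)  (10,13)  (17,19)  (16,20)  (17,21)  (21,22)
take (0,2); take (2,3); take (6,9); take (10,12); skip (10,13); take (17,19); take (21,22).
Selected 6 observations.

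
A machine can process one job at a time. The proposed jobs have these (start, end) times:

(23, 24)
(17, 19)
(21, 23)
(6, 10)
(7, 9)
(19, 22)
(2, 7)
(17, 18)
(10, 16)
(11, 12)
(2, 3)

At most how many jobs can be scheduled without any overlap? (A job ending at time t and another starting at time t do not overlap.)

6

Sorted by end: (2,3)  (2,7)  (7,9)  (6,10)  (11,12)  (10,16)  (17,18)  (17,19)  (19,22)  (21,23)  (23,24)
take (2,3); take (7,9); take (11,12); take (17,18); skip (17,19); take (19,22); take (23,24).
Selected 6 jobs.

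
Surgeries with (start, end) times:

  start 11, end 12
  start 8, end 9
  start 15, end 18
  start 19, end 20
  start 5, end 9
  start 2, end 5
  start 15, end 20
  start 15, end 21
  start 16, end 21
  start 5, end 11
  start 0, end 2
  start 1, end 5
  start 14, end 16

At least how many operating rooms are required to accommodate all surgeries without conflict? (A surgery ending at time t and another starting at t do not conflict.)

starts: [0, 1, 2, 5, 5, 8, 11, 14, 15, 15, 15, 16, 19]
ends:   [2, 5, 5, 9, 9, 11, 12, 16, 18, 20, 20, 21, 21]
s0→1 s1→2 e2→1 s2→2 e5→1 e5→0 s5→1 s5→2 s8→3 e9→2 e9→1 e11→0 s11→1 e12→0 s14→1 s15→2 s15→3 s15→4  — peak 4.

4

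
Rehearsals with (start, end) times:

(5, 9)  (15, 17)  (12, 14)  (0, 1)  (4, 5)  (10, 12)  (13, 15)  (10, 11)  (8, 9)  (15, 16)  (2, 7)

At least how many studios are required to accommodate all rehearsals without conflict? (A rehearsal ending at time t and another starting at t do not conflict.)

2

Count concurrent intervals with a sweep; the peak is the room count.
Events (time:±→running): 0:+→1 1:-→0 2:+→1 4:+→2 … peak 2.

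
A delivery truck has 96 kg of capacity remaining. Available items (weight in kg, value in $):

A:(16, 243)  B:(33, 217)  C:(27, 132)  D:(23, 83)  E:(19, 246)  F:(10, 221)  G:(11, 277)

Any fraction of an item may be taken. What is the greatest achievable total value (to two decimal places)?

1238.22

Sort by value per unit weight and fill in that order.
Ratios (sorted): G 25.18, F 22.10, A 15.19, E 12.95, B 6.58, C 4.89, D 3.61
take G (11 @ 277); take F (10 @ 221); take A (16 @ 243); take E (19 @ 246); take B (33 @ 217); take 7/27 of C → 34.22. Capacity used 96/96.
Total value = 1238.22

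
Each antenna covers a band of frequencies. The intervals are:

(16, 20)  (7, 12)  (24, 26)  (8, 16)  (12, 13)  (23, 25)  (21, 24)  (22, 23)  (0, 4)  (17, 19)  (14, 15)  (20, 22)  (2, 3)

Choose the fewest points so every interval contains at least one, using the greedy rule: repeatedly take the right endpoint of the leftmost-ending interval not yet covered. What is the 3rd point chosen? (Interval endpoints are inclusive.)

15

Sort by right endpoint; whenever an interval is uncovered, place a point at its right end.
By right end: [2,3]  [0,4]  [7,12]  [12,13]  [14,15]  [8,16]  [17,19]  [16,20]  [20,22]  [22,23]  [21,24]  [23,25]  [24,26]
[2,3] uncovered → point at 3; [7,12] uncovered → point at 12; [14,15] uncovered → point at 15; [17,19] uncovered → point at 19; [20,22] uncovered → point at 22; [23,25] uncovered → point at 25.
Points: 3, 12, 15, 19, 22, 25 (6 total).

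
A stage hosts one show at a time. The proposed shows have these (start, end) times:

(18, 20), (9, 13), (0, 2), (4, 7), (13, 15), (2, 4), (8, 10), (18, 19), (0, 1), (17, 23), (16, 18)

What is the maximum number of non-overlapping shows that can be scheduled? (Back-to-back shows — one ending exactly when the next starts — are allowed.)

7

Greedy by earliest finish: after sorting by end time, pick each interval compatible with the last pick.
By end time: (0,1), (0,2), (2,4), (4,7), (8,10), (9,13), (13,15), (16,18), (18,19), (18,20), (17,23).
Pick (0,1); next start ≥ 1 → (2,4); next start ≥ 4 → (4,7); next start ≥ 7 → (8,10); next start ≥ 10 → (13,15); next start ≥ 15 → (16,18); next start ≥ 18 → (18,19).
Selected 7 shows.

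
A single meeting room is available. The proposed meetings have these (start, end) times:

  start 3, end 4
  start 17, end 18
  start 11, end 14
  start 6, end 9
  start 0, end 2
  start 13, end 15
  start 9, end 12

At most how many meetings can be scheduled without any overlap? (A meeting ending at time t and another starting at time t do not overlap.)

By end time: (0,2), (3,4), (6,9), (9,12), (11,14), (13,15), (17,18).
Pick (0,2); next start ≥ 2 → (3,4); next start ≥ 4 → (6,9); next start ≥ 9 → (9,12); next start ≥ 12 → (13,15); next start ≥ 15 → (17,18).
Selected 6 meetings.

6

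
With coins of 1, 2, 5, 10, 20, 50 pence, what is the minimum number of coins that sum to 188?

8

Use the largest denomination that fits, subtract, and repeat.
188 − 3×50→38 − 1×20→18 − 1×10→8 − 1×5→3 − 1×2→1 − 1×1→0
Total coins = 3 + 1 + 1 + 1 + 1 + 1 = 8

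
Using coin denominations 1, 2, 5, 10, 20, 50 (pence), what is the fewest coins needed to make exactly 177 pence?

6

177 − 3×50→27 − 1×20→7 − 1×5→2 − 1×2→0
Total coins = 3 + 1 + 1 + 1 = 6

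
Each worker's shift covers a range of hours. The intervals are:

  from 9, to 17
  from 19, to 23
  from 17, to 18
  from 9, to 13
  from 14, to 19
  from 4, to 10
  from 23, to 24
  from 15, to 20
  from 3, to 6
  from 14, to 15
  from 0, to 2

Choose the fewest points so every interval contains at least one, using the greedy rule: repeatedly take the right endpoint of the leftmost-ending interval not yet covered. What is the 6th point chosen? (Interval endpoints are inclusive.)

23

Process intervals by earliest right end; each time one isn't hit yet, stab at its right endpoint.
Sorted: [0,2] [3,6] [4,10] [9,13] [14,15] [9,17] [17,18] [14,19] [15,20] [19,23] [23,24]
{[0,2]} hit by 2; {[3,6],[4,10]} hit by 6; {[9,13]} hit by 13; {[14,15],[9,17]} hit by 15; {[17,18],[14,19],[15,20]} hit by 18; {[19,23],[23,24]} hit by 23.
Points: 2, 6, 13, 15, 18, 23 (6 total).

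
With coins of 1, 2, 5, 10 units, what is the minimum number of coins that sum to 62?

7

62 = 6×10 + 1×2
Total coins = 6 + 1 = 7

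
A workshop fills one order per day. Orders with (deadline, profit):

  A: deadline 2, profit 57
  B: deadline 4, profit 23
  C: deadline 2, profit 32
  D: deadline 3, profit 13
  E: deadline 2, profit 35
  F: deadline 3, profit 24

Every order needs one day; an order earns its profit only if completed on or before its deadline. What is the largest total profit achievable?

139

Take jobs in profit order; each goes to the latest open slot no later than its deadline.
By profit: A(d2,57), E(d2,35), C(d2,32), F(d3,24), B(d4,23), D(d3,13)
A→slot 2; E→slot 1; C skipped; F→slot 3; B→slot 4; D skipped.
Profit = 35 + 57 + 24 + 23 = 139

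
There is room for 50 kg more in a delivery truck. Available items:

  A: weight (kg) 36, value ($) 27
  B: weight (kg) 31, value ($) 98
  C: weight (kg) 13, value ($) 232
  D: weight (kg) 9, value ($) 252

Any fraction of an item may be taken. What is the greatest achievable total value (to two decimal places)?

572.52

Sort by value per unit weight and fill in that order.
Ratios (sorted): D 28.00, C 17.85, B 3.16, A 0.75
take D (9 @ 252); take C (13 @ 232); take 28/31 of B → 88.52. Capacity used 50/50.
Total value = 572.52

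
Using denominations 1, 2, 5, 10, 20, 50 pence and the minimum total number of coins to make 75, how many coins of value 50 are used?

1

Greedy: take as many of the largest coin as possible, then repeat with the remainder.
75 = 1×50 + 1×20 + 1×5
Count of 50: 1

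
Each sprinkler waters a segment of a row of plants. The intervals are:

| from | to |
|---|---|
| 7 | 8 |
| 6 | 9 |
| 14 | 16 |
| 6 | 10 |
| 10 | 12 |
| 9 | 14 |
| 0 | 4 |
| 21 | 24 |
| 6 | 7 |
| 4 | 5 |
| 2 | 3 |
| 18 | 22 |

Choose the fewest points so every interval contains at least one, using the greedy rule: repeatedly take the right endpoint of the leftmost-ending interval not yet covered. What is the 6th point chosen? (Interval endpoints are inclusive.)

22

Process intervals by earliest right end; each time one isn't hit yet, stab at its right endpoint.
Sorted: [2,3] [0,4] [4,5] [6,7] [7,8] [6,9] [6,10] [10,12] [9,14] [14,16] [18,22] [21,24]
{[2,3],[0,4]} hit by 3; {[4,5]} hit by 5; {[6,7],[7,8],[6,9],[6,10]} hit by 7; {[10,12],[9,14]} hit by 12; {[14,16]} hit by 16; {[18,22],[21,24]} hit by 22.
Points: 3, 5, 7, 12, 16, 22 (6 total).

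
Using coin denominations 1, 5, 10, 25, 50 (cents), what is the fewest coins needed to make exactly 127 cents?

5

127 − 2×50→27 − 1×25→2 − 2×1→0
Total coins = 2 + 1 + 2 = 5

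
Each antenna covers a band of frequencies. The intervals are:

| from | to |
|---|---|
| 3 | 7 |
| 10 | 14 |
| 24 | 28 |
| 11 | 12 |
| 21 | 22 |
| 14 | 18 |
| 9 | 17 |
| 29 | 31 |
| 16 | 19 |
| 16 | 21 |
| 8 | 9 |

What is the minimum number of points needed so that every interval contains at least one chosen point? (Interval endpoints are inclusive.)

7

Sort by right endpoint; whenever an interval is uncovered, place a point at its right end.
By right end: [3,7]  [8,9]  [11,12]  [10,14]  [9,17]  [14,18]  [16,19]  [16,21]  [21,22]  [24,28]  [29,31]
[3,7] uncovered → point at 7; [8,9] uncovered → point at 9; [11,12] uncovered → point at 12; [14,18] uncovered → point at 18; [21,22] uncovered → point at 22; [24,28] uncovered → point at 28; [29,31] uncovered → point at 31.
Points: 7, 9, 12, 18, 22, 28, 31 (7 total).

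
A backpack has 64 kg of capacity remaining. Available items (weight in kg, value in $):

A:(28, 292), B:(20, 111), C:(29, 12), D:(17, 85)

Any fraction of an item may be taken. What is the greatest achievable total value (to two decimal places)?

483.00

Greedy by value/weight ratio, highest first.
Order: A (292/28=10.43) > B (111/20=5.55) > D (85/17=5.00) > C (12/29=0.41)
Fill: take A (28 @ 292) → take B (20 @ 111) → take 16/17 of D → 80.00; 64/64 used.
Total value = 483.00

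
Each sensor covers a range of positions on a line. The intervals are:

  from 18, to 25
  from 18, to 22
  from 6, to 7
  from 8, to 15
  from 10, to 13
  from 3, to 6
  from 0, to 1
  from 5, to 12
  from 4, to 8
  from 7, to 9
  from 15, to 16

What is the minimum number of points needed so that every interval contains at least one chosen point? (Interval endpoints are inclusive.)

Process intervals by earliest right end; each time one isn't hit yet, stab at its right endpoint.
Sorted: [0,1] [3,6] [6,7] [4,8] [7,9] [5,12] [10,13] [8,15] [15,16] [18,22] [18,25]
{[0,1]} hit by 1; {[3,6],[6,7],[4,8]} hit by 6; {[7,9],[5,12]} hit by 9; {[10,13],[8,15]} hit by 13; {[15,16]} hit by 16; {[18,22],[18,25]} hit by 22.
Points: 1, 6, 9, 13, 16, 22 (6 total).

6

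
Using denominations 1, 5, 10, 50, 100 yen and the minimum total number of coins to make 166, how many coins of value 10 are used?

1

Use the largest denomination that fits, subtract, and repeat.
166 − 1×100→66 − 1×50→16 − 1×10→6 − 1×5→1 − 1×1→0
Count of 10: 1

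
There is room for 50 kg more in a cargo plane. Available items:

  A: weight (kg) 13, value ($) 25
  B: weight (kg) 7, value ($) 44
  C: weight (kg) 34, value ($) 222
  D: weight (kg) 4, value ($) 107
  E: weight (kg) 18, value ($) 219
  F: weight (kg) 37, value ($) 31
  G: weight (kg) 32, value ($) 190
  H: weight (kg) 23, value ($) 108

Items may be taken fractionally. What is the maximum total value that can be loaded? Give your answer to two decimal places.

Sort by value per unit weight and fill in that order.
Order: D (107/4=26.75) > E (219/18=12.17) > C (222/34=6.53) > B (44/7=6.29) > G (190/32=5.94) > H (108/23=4.70) > A (25/13=1.92) > F (31/37=0.84)
Fill: take D (4 @ 107) → take E (18 @ 219) → take 28/34 of C → 182.82; 50/50 used.
Total value = 508.82

508.82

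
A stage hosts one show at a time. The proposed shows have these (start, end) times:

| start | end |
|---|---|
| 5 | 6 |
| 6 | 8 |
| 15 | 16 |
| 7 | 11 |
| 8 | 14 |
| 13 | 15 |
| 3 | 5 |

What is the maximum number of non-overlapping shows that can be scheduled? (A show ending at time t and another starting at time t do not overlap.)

5

Sort by end time and greedily take each interval whose start is ≥ the last chosen end.
By end time: (3,5), (5,6), (6,8), (7,11), (8,14), (13,15), (15,16).
Pick (3,5); next start ≥ 5 → (5,6); next start ≥ 6 → (6,8); next start ≥ 8 → (8,14); next start ≥ 14 → (15,16).
Selected 5 shows.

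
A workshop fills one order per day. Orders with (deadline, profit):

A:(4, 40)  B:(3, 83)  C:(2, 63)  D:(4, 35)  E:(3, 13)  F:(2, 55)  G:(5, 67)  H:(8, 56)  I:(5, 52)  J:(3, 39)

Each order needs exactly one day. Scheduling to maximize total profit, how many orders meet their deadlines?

6

Profit order: B=83 G=67 C=63 H=56 F=55 I=52 A=40 J=39 D=35 E=13
Assign: B→slot 3, G→slot 5, C→slot 2, H→slot 8, F→slot 1, I→slot 4, A skipped, J skipped, D skipped, E skipped.
Slots: [1:F] [2:C] [3:B] [4:I] [5:G] [8:H]
6 of 10 scheduled.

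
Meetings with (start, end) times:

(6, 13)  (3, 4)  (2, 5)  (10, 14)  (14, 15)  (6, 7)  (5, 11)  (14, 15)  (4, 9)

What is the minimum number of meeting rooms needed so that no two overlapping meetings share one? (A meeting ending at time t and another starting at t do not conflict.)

4

The answer is the maximum number of intervals overlapping at any instant.
starts: [2, 3, 4, 5, 6, 6, 10, 14, 14]
ends:   [4, 5, 7, 9, 11, 13, 14, 15, 15]
s2→1 s3→2 e4→1 s4→2 e5→1 s5→2 s6→3 s6→4  — peak 4.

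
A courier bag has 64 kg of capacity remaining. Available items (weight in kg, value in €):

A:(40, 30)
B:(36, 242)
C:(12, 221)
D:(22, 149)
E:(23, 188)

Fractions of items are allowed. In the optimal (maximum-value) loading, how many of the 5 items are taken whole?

Greedy by value/weight ratio, highest first.
Order: C (221/12=18.42) > E (188/23=8.17) > D (149/22=6.77) > B (242/36=6.72) > A (30/40=0.75)
Fill: take C (12 @ 221) → take E (23 @ 188) → take D (22 @ 149) → take 7/36 of B → 47.06; 64/64 used.
3 item(s) taken whole; one partial (take 7/36 of B).

3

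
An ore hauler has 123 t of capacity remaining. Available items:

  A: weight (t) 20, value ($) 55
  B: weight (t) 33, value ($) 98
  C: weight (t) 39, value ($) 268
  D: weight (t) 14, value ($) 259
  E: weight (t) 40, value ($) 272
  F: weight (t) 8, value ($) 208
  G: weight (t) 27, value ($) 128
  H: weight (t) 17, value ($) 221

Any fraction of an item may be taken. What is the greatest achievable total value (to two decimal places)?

1251.70

Ratios (sorted): F 26.00, D 18.50, H 13.00, C 6.87, E 6.80, G 4.74, B 2.97, A 2.75
take F (8 @ 208); take D (14 @ 259); take H (17 @ 221); take C (39 @ 268); take E (40 @ 272); take 5/27 of G → 23.70. Capacity used 123/123.
Total value = 1251.70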